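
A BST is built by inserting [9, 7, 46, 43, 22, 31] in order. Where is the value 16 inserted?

Starting tree (level order): [9, 7, 46, None, None, 43, None, 22, None, None, 31]
Insertion path: 9 -> 46 -> 43 -> 22
Result: insert 16 as left child of 22
Final tree (level order): [9, 7, 46, None, None, 43, None, 22, None, 16, 31]


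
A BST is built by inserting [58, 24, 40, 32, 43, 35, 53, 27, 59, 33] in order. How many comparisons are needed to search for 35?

Search path for 35: 58 -> 24 -> 40 -> 32 -> 35
Found: True
Comparisons: 5


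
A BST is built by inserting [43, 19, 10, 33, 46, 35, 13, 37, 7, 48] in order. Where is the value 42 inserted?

Starting tree (level order): [43, 19, 46, 10, 33, None, 48, 7, 13, None, 35, None, None, None, None, None, None, None, 37]
Insertion path: 43 -> 19 -> 33 -> 35 -> 37
Result: insert 42 as right child of 37
Final tree (level order): [43, 19, 46, 10, 33, None, 48, 7, 13, None, 35, None, None, None, None, None, None, None, 37, None, 42]


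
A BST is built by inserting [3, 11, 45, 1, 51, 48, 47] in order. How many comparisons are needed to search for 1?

Search path for 1: 3 -> 1
Found: True
Comparisons: 2


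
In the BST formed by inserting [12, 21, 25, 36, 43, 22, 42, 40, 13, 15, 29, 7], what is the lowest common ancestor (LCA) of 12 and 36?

Tree insertion order: [12, 21, 25, 36, 43, 22, 42, 40, 13, 15, 29, 7]
Tree (level-order array): [12, 7, 21, None, None, 13, 25, None, 15, 22, 36, None, None, None, None, 29, 43, None, None, 42, None, 40]
In a BST, the LCA of p=12, q=36 is the first node v on the
root-to-leaf path with p <= v <= q (go left if both < v, right if both > v).
Walk from root:
  at 12: 12 <= 12 <= 36, this is the LCA
LCA = 12


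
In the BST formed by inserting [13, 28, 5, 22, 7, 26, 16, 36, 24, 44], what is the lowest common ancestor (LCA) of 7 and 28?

Tree insertion order: [13, 28, 5, 22, 7, 26, 16, 36, 24, 44]
Tree (level-order array): [13, 5, 28, None, 7, 22, 36, None, None, 16, 26, None, 44, None, None, 24]
In a BST, the LCA of p=7, q=28 is the first node v on the
root-to-leaf path with p <= v <= q (go left if both < v, right if both > v).
Walk from root:
  at 13: 7 <= 13 <= 28, this is the LCA
LCA = 13


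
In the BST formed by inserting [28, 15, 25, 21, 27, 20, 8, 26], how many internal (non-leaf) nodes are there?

Tree built from: [28, 15, 25, 21, 27, 20, 8, 26]
Tree (level-order array): [28, 15, None, 8, 25, None, None, 21, 27, 20, None, 26]
Rule: An internal node has at least one child.
Per-node child counts:
  node 28: 1 child(ren)
  node 15: 2 child(ren)
  node 8: 0 child(ren)
  node 25: 2 child(ren)
  node 21: 1 child(ren)
  node 20: 0 child(ren)
  node 27: 1 child(ren)
  node 26: 0 child(ren)
Matching nodes: [28, 15, 25, 21, 27]
Count of internal (non-leaf) nodes: 5


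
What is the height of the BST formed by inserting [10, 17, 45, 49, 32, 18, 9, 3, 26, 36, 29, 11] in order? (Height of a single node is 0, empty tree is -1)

Insertion order: [10, 17, 45, 49, 32, 18, 9, 3, 26, 36, 29, 11]
Tree (level-order array): [10, 9, 17, 3, None, 11, 45, None, None, None, None, 32, 49, 18, 36, None, None, None, 26, None, None, None, 29]
Compute height bottom-up (empty subtree = -1):
  height(3) = 1 + max(-1, -1) = 0
  height(9) = 1 + max(0, -1) = 1
  height(11) = 1 + max(-1, -1) = 0
  height(29) = 1 + max(-1, -1) = 0
  height(26) = 1 + max(-1, 0) = 1
  height(18) = 1 + max(-1, 1) = 2
  height(36) = 1 + max(-1, -1) = 0
  height(32) = 1 + max(2, 0) = 3
  height(49) = 1 + max(-1, -1) = 0
  height(45) = 1 + max(3, 0) = 4
  height(17) = 1 + max(0, 4) = 5
  height(10) = 1 + max(1, 5) = 6
Height = 6


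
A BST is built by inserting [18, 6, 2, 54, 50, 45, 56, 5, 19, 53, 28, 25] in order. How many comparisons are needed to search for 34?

Search path for 34: 18 -> 54 -> 50 -> 45 -> 19 -> 28
Found: False
Comparisons: 6


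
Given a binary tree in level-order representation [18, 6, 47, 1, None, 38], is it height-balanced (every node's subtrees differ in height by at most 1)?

Tree (level-order array): [18, 6, 47, 1, None, 38]
Definition: a tree is height-balanced if, at every node, |h(left) - h(right)| <= 1 (empty subtree has height -1).
Bottom-up per-node check:
  node 1: h_left=-1, h_right=-1, diff=0 [OK], height=0
  node 6: h_left=0, h_right=-1, diff=1 [OK], height=1
  node 38: h_left=-1, h_right=-1, diff=0 [OK], height=0
  node 47: h_left=0, h_right=-1, diff=1 [OK], height=1
  node 18: h_left=1, h_right=1, diff=0 [OK], height=2
All nodes satisfy the balance condition.
Result: Balanced


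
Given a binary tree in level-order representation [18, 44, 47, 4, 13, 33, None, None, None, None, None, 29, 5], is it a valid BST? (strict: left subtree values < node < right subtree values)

Level-order array: [18, 44, 47, 4, 13, 33, None, None, None, None, None, 29, 5]
Validate using subtree bounds (lo, hi): at each node, require lo < value < hi,
then recurse left with hi=value and right with lo=value.
Preorder trace (stopping at first violation):
  at node 18 with bounds (-inf, +inf): OK
  at node 44 with bounds (-inf, 18): VIOLATION
Node 44 violates its bound: not (-inf < 44 < 18).
Result: Not a valid BST


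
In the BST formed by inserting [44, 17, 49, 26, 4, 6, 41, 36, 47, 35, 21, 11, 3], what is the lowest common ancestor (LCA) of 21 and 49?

Tree insertion order: [44, 17, 49, 26, 4, 6, 41, 36, 47, 35, 21, 11, 3]
Tree (level-order array): [44, 17, 49, 4, 26, 47, None, 3, 6, 21, 41, None, None, None, None, None, 11, None, None, 36, None, None, None, 35]
In a BST, the LCA of p=21, q=49 is the first node v on the
root-to-leaf path with p <= v <= q (go left if both < v, right if both > v).
Walk from root:
  at 44: 21 <= 44 <= 49, this is the LCA
LCA = 44


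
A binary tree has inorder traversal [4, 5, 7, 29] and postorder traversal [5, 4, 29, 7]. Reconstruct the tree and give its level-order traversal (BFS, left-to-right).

Inorder:   [4, 5, 7, 29]
Postorder: [5, 4, 29, 7]
Algorithm: postorder visits root last, so walk postorder right-to-left;
each value is the root of the current inorder slice — split it at that
value, recurse on the right subtree first, then the left.
Recursive splits:
  root=7; inorder splits into left=[4, 5], right=[29]
  root=29; inorder splits into left=[], right=[]
  root=4; inorder splits into left=[], right=[5]
  root=5; inorder splits into left=[], right=[]
Reconstructed level-order: [7, 4, 29, 5]


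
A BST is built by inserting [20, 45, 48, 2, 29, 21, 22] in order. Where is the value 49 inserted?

Starting tree (level order): [20, 2, 45, None, None, 29, 48, 21, None, None, None, None, 22]
Insertion path: 20 -> 45 -> 48
Result: insert 49 as right child of 48
Final tree (level order): [20, 2, 45, None, None, 29, 48, 21, None, None, 49, None, 22]


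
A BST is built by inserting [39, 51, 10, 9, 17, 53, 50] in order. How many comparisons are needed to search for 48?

Search path for 48: 39 -> 51 -> 50
Found: False
Comparisons: 3


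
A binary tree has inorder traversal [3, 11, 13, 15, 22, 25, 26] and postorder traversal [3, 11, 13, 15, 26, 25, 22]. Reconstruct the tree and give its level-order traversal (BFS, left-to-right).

Inorder:   [3, 11, 13, 15, 22, 25, 26]
Postorder: [3, 11, 13, 15, 26, 25, 22]
Algorithm: postorder visits root last, so walk postorder right-to-left;
each value is the root of the current inorder slice — split it at that
value, recurse on the right subtree first, then the left.
Recursive splits:
  root=22; inorder splits into left=[3, 11, 13, 15], right=[25, 26]
  root=25; inorder splits into left=[], right=[26]
  root=26; inorder splits into left=[], right=[]
  root=15; inorder splits into left=[3, 11, 13], right=[]
  root=13; inorder splits into left=[3, 11], right=[]
  root=11; inorder splits into left=[3], right=[]
  root=3; inorder splits into left=[], right=[]
Reconstructed level-order: [22, 15, 25, 13, 26, 11, 3]


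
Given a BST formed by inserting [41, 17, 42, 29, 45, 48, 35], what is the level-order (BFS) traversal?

Tree insertion order: [41, 17, 42, 29, 45, 48, 35]
Tree (level-order array): [41, 17, 42, None, 29, None, 45, None, 35, None, 48]
BFS from the root, enqueuing left then right child of each popped node:
  queue [41] -> pop 41, enqueue [17, 42], visited so far: [41]
  queue [17, 42] -> pop 17, enqueue [29], visited so far: [41, 17]
  queue [42, 29] -> pop 42, enqueue [45], visited so far: [41, 17, 42]
  queue [29, 45] -> pop 29, enqueue [35], visited so far: [41, 17, 42, 29]
  queue [45, 35] -> pop 45, enqueue [48], visited so far: [41, 17, 42, 29, 45]
  queue [35, 48] -> pop 35, enqueue [none], visited so far: [41, 17, 42, 29, 45, 35]
  queue [48] -> pop 48, enqueue [none], visited so far: [41, 17, 42, 29, 45, 35, 48]
Result: [41, 17, 42, 29, 45, 35, 48]


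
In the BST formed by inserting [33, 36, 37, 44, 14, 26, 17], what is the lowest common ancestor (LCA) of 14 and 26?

Tree insertion order: [33, 36, 37, 44, 14, 26, 17]
Tree (level-order array): [33, 14, 36, None, 26, None, 37, 17, None, None, 44]
In a BST, the LCA of p=14, q=26 is the first node v on the
root-to-leaf path with p <= v <= q (go left if both < v, right if both > v).
Walk from root:
  at 33: both 14 and 26 < 33, go left
  at 14: 14 <= 14 <= 26, this is the LCA
LCA = 14


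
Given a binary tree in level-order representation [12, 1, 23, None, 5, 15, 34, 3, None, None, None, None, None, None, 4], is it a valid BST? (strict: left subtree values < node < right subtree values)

Level-order array: [12, 1, 23, None, 5, 15, 34, 3, None, None, None, None, None, None, 4]
Validate using subtree bounds (lo, hi): at each node, require lo < value < hi,
then recurse left with hi=value and right with lo=value.
Preorder trace (stopping at first violation):
  at node 12 with bounds (-inf, +inf): OK
  at node 1 with bounds (-inf, 12): OK
  at node 5 with bounds (1, 12): OK
  at node 3 with bounds (1, 5): OK
  at node 4 with bounds (3, 5): OK
  at node 23 with bounds (12, +inf): OK
  at node 15 with bounds (12, 23): OK
  at node 34 with bounds (23, +inf): OK
No violation found at any node.
Result: Valid BST


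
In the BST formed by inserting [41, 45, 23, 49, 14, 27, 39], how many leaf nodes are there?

Tree built from: [41, 45, 23, 49, 14, 27, 39]
Tree (level-order array): [41, 23, 45, 14, 27, None, 49, None, None, None, 39]
Rule: A leaf has 0 children.
Per-node child counts:
  node 41: 2 child(ren)
  node 23: 2 child(ren)
  node 14: 0 child(ren)
  node 27: 1 child(ren)
  node 39: 0 child(ren)
  node 45: 1 child(ren)
  node 49: 0 child(ren)
Matching nodes: [14, 39, 49]
Count of leaf nodes: 3


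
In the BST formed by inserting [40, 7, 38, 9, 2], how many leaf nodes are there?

Tree built from: [40, 7, 38, 9, 2]
Tree (level-order array): [40, 7, None, 2, 38, None, None, 9]
Rule: A leaf has 0 children.
Per-node child counts:
  node 40: 1 child(ren)
  node 7: 2 child(ren)
  node 2: 0 child(ren)
  node 38: 1 child(ren)
  node 9: 0 child(ren)
Matching nodes: [2, 9]
Count of leaf nodes: 2


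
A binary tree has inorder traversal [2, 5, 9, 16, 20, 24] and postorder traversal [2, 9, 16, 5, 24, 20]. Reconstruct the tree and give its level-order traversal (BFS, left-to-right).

Inorder:   [2, 5, 9, 16, 20, 24]
Postorder: [2, 9, 16, 5, 24, 20]
Algorithm: postorder visits root last, so walk postorder right-to-left;
each value is the root of the current inorder slice — split it at that
value, recurse on the right subtree first, then the left.
Recursive splits:
  root=20; inorder splits into left=[2, 5, 9, 16], right=[24]
  root=24; inorder splits into left=[], right=[]
  root=5; inorder splits into left=[2], right=[9, 16]
  root=16; inorder splits into left=[9], right=[]
  root=9; inorder splits into left=[], right=[]
  root=2; inorder splits into left=[], right=[]
Reconstructed level-order: [20, 5, 24, 2, 16, 9]


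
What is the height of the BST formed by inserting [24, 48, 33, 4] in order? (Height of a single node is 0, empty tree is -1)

Insertion order: [24, 48, 33, 4]
Tree (level-order array): [24, 4, 48, None, None, 33]
Compute height bottom-up (empty subtree = -1):
  height(4) = 1 + max(-1, -1) = 0
  height(33) = 1 + max(-1, -1) = 0
  height(48) = 1 + max(0, -1) = 1
  height(24) = 1 + max(0, 1) = 2
Height = 2


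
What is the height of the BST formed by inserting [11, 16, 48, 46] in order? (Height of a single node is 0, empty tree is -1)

Insertion order: [11, 16, 48, 46]
Tree (level-order array): [11, None, 16, None, 48, 46]
Compute height bottom-up (empty subtree = -1):
  height(46) = 1 + max(-1, -1) = 0
  height(48) = 1 + max(0, -1) = 1
  height(16) = 1 + max(-1, 1) = 2
  height(11) = 1 + max(-1, 2) = 3
Height = 3


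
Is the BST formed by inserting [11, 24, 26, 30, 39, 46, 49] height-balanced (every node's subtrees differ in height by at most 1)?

Tree (level-order array): [11, None, 24, None, 26, None, 30, None, 39, None, 46, None, 49]
Definition: a tree is height-balanced if, at every node, |h(left) - h(right)| <= 1 (empty subtree has height -1).
Bottom-up per-node check:
  node 49: h_left=-1, h_right=-1, diff=0 [OK], height=0
  node 46: h_left=-1, h_right=0, diff=1 [OK], height=1
  node 39: h_left=-1, h_right=1, diff=2 [FAIL (|-1-1|=2 > 1)], height=2
  node 30: h_left=-1, h_right=2, diff=3 [FAIL (|-1-2|=3 > 1)], height=3
  node 26: h_left=-1, h_right=3, diff=4 [FAIL (|-1-3|=4 > 1)], height=4
  node 24: h_left=-1, h_right=4, diff=5 [FAIL (|-1-4|=5 > 1)], height=5
  node 11: h_left=-1, h_right=5, diff=6 [FAIL (|-1-5|=6 > 1)], height=6
Node 39 violates the condition: |-1 - 1| = 2 > 1.
Result: Not balanced


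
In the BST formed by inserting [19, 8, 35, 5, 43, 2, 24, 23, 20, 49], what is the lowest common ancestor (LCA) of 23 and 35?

Tree insertion order: [19, 8, 35, 5, 43, 2, 24, 23, 20, 49]
Tree (level-order array): [19, 8, 35, 5, None, 24, 43, 2, None, 23, None, None, 49, None, None, 20]
In a BST, the LCA of p=23, q=35 is the first node v on the
root-to-leaf path with p <= v <= q (go left if both < v, right if both > v).
Walk from root:
  at 19: both 23 and 35 > 19, go right
  at 35: 23 <= 35 <= 35, this is the LCA
LCA = 35


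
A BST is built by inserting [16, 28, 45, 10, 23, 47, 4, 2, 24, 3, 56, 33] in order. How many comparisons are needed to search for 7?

Search path for 7: 16 -> 10 -> 4
Found: False
Comparisons: 3


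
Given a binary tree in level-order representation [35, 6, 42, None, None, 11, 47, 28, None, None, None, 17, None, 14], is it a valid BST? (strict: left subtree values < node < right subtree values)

Level-order array: [35, 6, 42, None, None, 11, 47, 28, None, None, None, 17, None, 14]
Validate using subtree bounds (lo, hi): at each node, require lo < value < hi,
then recurse left with hi=value and right with lo=value.
Preorder trace (stopping at first violation):
  at node 35 with bounds (-inf, +inf): OK
  at node 6 with bounds (-inf, 35): OK
  at node 42 with bounds (35, +inf): OK
  at node 11 with bounds (35, 42): VIOLATION
Node 11 violates its bound: not (35 < 11 < 42).
Result: Not a valid BST


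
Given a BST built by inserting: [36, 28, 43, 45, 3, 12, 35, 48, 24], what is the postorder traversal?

Tree insertion order: [36, 28, 43, 45, 3, 12, 35, 48, 24]
Tree (level-order array): [36, 28, 43, 3, 35, None, 45, None, 12, None, None, None, 48, None, 24]
Postorder traversal: [24, 12, 3, 35, 28, 48, 45, 43, 36]


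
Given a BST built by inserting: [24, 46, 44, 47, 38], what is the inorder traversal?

Tree insertion order: [24, 46, 44, 47, 38]
Tree (level-order array): [24, None, 46, 44, 47, 38]
Inorder traversal: [24, 38, 44, 46, 47]


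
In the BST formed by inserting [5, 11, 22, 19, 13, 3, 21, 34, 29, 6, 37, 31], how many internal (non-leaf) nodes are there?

Tree built from: [5, 11, 22, 19, 13, 3, 21, 34, 29, 6, 37, 31]
Tree (level-order array): [5, 3, 11, None, None, 6, 22, None, None, 19, 34, 13, 21, 29, 37, None, None, None, None, None, 31]
Rule: An internal node has at least one child.
Per-node child counts:
  node 5: 2 child(ren)
  node 3: 0 child(ren)
  node 11: 2 child(ren)
  node 6: 0 child(ren)
  node 22: 2 child(ren)
  node 19: 2 child(ren)
  node 13: 0 child(ren)
  node 21: 0 child(ren)
  node 34: 2 child(ren)
  node 29: 1 child(ren)
  node 31: 0 child(ren)
  node 37: 0 child(ren)
Matching nodes: [5, 11, 22, 19, 34, 29]
Count of internal (non-leaf) nodes: 6


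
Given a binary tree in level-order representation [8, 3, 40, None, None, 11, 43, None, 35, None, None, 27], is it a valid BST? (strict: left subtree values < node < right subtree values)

Level-order array: [8, 3, 40, None, None, 11, 43, None, 35, None, None, 27]
Validate using subtree bounds (lo, hi): at each node, require lo < value < hi,
then recurse left with hi=value and right with lo=value.
Preorder trace (stopping at first violation):
  at node 8 with bounds (-inf, +inf): OK
  at node 3 with bounds (-inf, 8): OK
  at node 40 with bounds (8, +inf): OK
  at node 11 with bounds (8, 40): OK
  at node 35 with bounds (11, 40): OK
  at node 27 with bounds (11, 35): OK
  at node 43 with bounds (40, +inf): OK
No violation found at any node.
Result: Valid BST


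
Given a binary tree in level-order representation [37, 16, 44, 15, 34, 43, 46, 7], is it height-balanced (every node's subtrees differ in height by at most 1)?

Tree (level-order array): [37, 16, 44, 15, 34, 43, 46, 7]
Definition: a tree is height-balanced if, at every node, |h(left) - h(right)| <= 1 (empty subtree has height -1).
Bottom-up per-node check:
  node 7: h_left=-1, h_right=-1, diff=0 [OK], height=0
  node 15: h_left=0, h_right=-1, diff=1 [OK], height=1
  node 34: h_left=-1, h_right=-1, diff=0 [OK], height=0
  node 16: h_left=1, h_right=0, diff=1 [OK], height=2
  node 43: h_left=-1, h_right=-1, diff=0 [OK], height=0
  node 46: h_left=-1, h_right=-1, diff=0 [OK], height=0
  node 44: h_left=0, h_right=0, diff=0 [OK], height=1
  node 37: h_left=2, h_right=1, diff=1 [OK], height=3
All nodes satisfy the balance condition.
Result: Balanced


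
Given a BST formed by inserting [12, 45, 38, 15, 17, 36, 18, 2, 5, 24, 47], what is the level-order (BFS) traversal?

Tree insertion order: [12, 45, 38, 15, 17, 36, 18, 2, 5, 24, 47]
Tree (level-order array): [12, 2, 45, None, 5, 38, 47, None, None, 15, None, None, None, None, 17, None, 36, 18, None, None, 24]
BFS from the root, enqueuing left then right child of each popped node:
  queue [12] -> pop 12, enqueue [2, 45], visited so far: [12]
  queue [2, 45] -> pop 2, enqueue [5], visited so far: [12, 2]
  queue [45, 5] -> pop 45, enqueue [38, 47], visited so far: [12, 2, 45]
  queue [5, 38, 47] -> pop 5, enqueue [none], visited so far: [12, 2, 45, 5]
  queue [38, 47] -> pop 38, enqueue [15], visited so far: [12, 2, 45, 5, 38]
  queue [47, 15] -> pop 47, enqueue [none], visited so far: [12, 2, 45, 5, 38, 47]
  queue [15] -> pop 15, enqueue [17], visited so far: [12, 2, 45, 5, 38, 47, 15]
  queue [17] -> pop 17, enqueue [36], visited so far: [12, 2, 45, 5, 38, 47, 15, 17]
  queue [36] -> pop 36, enqueue [18], visited so far: [12, 2, 45, 5, 38, 47, 15, 17, 36]
  queue [18] -> pop 18, enqueue [24], visited so far: [12, 2, 45, 5, 38, 47, 15, 17, 36, 18]
  queue [24] -> pop 24, enqueue [none], visited so far: [12, 2, 45, 5, 38, 47, 15, 17, 36, 18, 24]
Result: [12, 2, 45, 5, 38, 47, 15, 17, 36, 18, 24]


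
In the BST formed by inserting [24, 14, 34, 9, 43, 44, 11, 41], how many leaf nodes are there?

Tree built from: [24, 14, 34, 9, 43, 44, 11, 41]
Tree (level-order array): [24, 14, 34, 9, None, None, 43, None, 11, 41, 44]
Rule: A leaf has 0 children.
Per-node child counts:
  node 24: 2 child(ren)
  node 14: 1 child(ren)
  node 9: 1 child(ren)
  node 11: 0 child(ren)
  node 34: 1 child(ren)
  node 43: 2 child(ren)
  node 41: 0 child(ren)
  node 44: 0 child(ren)
Matching nodes: [11, 41, 44]
Count of leaf nodes: 3


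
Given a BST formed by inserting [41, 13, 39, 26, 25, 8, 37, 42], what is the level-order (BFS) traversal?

Tree insertion order: [41, 13, 39, 26, 25, 8, 37, 42]
Tree (level-order array): [41, 13, 42, 8, 39, None, None, None, None, 26, None, 25, 37]
BFS from the root, enqueuing left then right child of each popped node:
  queue [41] -> pop 41, enqueue [13, 42], visited so far: [41]
  queue [13, 42] -> pop 13, enqueue [8, 39], visited so far: [41, 13]
  queue [42, 8, 39] -> pop 42, enqueue [none], visited so far: [41, 13, 42]
  queue [8, 39] -> pop 8, enqueue [none], visited so far: [41, 13, 42, 8]
  queue [39] -> pop 39, enqueue [26], visited so far: [41, 13, 42, 8, 39]
  queue [26] -> pop 26, enqueue [25, 37], visited so far: [41, 13, 42, 8, 39, 26]
  queue [25, 37] -> pop 25, enqueue [none], visited so far: [41, 13, 42, 8, 39, 26, 25]
  queue [37] -> pop 37, enqueue [none], visited so far: [41, 13, 42, 8, 39, 26, 25, 37]
Result: [41, 13, 42, 8, 39, 26, 25, 37]


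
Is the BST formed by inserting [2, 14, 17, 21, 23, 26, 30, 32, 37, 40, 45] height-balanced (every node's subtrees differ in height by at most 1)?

Tree (level-order array): [2, None, 14, None, 17, None, 21, None, 23, None, 26, None, 30, None, 32, None, 37, None, 40, None, 45]
Definition: a tree is height-balanced if, at every node, |h(left) - h(right)| <= 1 (empty subtree has height -1).
Bottom-up per-node check:
  node 45: h_left=-1, h_right=-1, diff=0 [OK], height=0
  node 40: h_left=-1, h_right=0, diff=1 [OK], height=1
  node 37: h_left=-1, h_right=1, diff=2 [FAIL (|-1-1|=2 > 1)], height=2
  node 32: h_left=-1, h_right=2, diff=3 [FAIL (|-1-2|=3 > 1)], height=3
  node 30: h_left=-1, h_right=3, diff=4 [FAIL (|-1-3|=4 > 1)], height=4
  node 26: h_left=-1, h_right=4, diff=5 [FAIL (|-1-4|=5 > 1)], height=5
  node 23: h_left=-1, h_right=5, diff=6 [FAIL (|-1-5|=6 > 1)], height=6
  node 21: h_left=-1, h_right=6, diff=7 [FAIL (|-1-6|=7 > 1)], height=7
  node 17: h_left=-1, h_right=7, diff=8 [FAIL (|-1-7|=8 > 1)], height=8
  node 14: h_left=-1, h_right=8, diff=9 [FAIL (|-1-8|=9 > 1)], height=9
  node 2: h_left=-1, h_right=9, diff=10 [FAIL (|-1-9|=10 > 1)], height=10
Node 37 violates the condition: |-1 - 1| = 2 > 1.
Result: Not balanced


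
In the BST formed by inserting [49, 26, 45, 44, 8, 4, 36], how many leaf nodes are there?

Tree built from: [49, 26, 45, 44, 8, 4, 36]
Tree (level-order array): [49, 26, None, 8, 45, 4, None, 44, None, None, None, 36]
Rule: A leaf has 0 children.
Per-node child counts:
  node 49: 1 child(ren)
  node 26: 2 child(ren)
  node 8: 1 child(ren)
  node 4: 0 child(ren)
  node 45: 1 child(ren)
  node 44: 1 child(ren)
  node 36: 0 child(ren)
Matching nodes: [4, 36]
Count of leaf nodes: 2


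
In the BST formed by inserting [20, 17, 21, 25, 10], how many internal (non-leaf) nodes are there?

Tree built from: [20, 17, 21, 25, 10]
Tree (level-order array): [20, 17, 21, 10, None, None, 25]
Rule: An internal node has at least one child.
Per-node child counts:
  node 20: 2 child(ren)
  node 17: 1 child(ren)
  node 10: 0 child(ren)
  node 21: 1 child(ren)
  node 25: 0 child(ren)
Matching nodes: [20, 17, 21]
Count of internal (non-leaf) nodes: 3


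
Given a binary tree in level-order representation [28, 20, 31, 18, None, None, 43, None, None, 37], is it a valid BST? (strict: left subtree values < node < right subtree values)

Level-order array: [28, 20, 31, 18, None, None, 43, None, None, 37]
Validate using subtree bounds (lo, hi): at each node, require lo < value < hi,
then recurse left with hi=value and right with lo=value.
Preorder trace (stopping at first violation):
  at node 28 with bounds (-inf, +inf): OK
  at node 20 with bounds (-inf, 28): OK
  at node 18 with bounds (-inf, 20): OK
  at node 31 with bounds (28, +inf): OK
  at node 43 with bounds (31, +inf): OK
  at node 37 with bounds (31, 43): OK
No violation found at any node.
Result: Valid BST


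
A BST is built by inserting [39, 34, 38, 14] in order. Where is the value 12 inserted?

Starting tree (level order): [39, 34, None, 14, 38]
Insertion path: 39 -> 34 -> 14
Result: insert 12 as left child of 14
Final tree (level order): [39, 34, None, 14, 38, 12]


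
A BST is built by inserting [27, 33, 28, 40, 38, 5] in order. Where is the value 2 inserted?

Starting tree (level order): [27, 5, 33, None, None, 28, 40, None, None, 38]
Insertion path: 27 -> 5
Result: insert 2 as left child of 5
Final tree (level order): [27, 5, 33, 2, None, 28, 40, None, None, None, None, 38]


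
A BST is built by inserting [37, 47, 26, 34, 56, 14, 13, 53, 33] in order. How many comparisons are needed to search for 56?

Search path for 56: 37 -> 47 -> 56
Found: True
Comparisons: 3


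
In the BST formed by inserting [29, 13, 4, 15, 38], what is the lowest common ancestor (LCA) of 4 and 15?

Tree insertion order: [29, 13, 4, 15, 38]
Tree (level-order array): [29, 13, 38, 4, 15]
In a BST, the LCA of p=4, q=15 is the first node v on the
root-to-leaf path with p <= v <= q (go left if both < v, right if both > v).
Walk from root:
  at 29: both 4 and 15 < 29, go left
  at 13: 4 <= 13 <= 15, this is the LCA
LCA = 13


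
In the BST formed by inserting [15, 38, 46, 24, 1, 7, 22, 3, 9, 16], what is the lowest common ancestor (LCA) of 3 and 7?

Tree insertion order: [15, 38, 46, 24, 1, 7, 22, 3, 9, 16]
Tree (level-order array): [15, 1, 38, None, 7, 24, 46, 3, 9, 22, None, None, None, None, None, None, None, 16]
In a BST, the LCA of p=3, q=7 is the first node v on the
root-to-leaf path with p <= v <= q (go left if both < v, right if both > v).
Walk from root:
  at 15: both 3 and 7 < 15, go left
  at 1: both 3 and 7 > 1, go right
  at 7: 3 <= 7 <= 7, this is the LCA
LCA = 7


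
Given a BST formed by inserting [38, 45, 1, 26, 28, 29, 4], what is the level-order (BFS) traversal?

Tree insertion order: [38, 45, 1, 26, 28, 29, 4]
Tree (level-order array): [38, 1, 45, None, 26, None, None, 4, 28, None, None, None, 29]
BFS from the root, enqueuing left then right child of each popped node:
  queue [38] -> pop 38, enqueue [1, 45], visited so far: [38]
  queue [1, 45] -> pop 1, enqueue [26], visited so far: [38, 1]
  queue [45, 26] -> pop 45, enqueue [none], visited so far: [38, 1, 45]
  queue [26] -> pop 26, enqueue [4, 28], visited so far: [38, 1, 45, 26]
  queue [4, 28] -> pop 4, enqueue [none], visited so far: [38, 1, 45, 26, 4]
  queue [28] -> pop 28, enqueue [29], visited so far: [38, 1, 45, 26, 4, 28]
  queue [29] -> pop 29, enqueue [none], visited so far: [38, 1, 45, 26, 4, 28, 29]
Result: [38, 1, 45, 26, 4, 28, 29]


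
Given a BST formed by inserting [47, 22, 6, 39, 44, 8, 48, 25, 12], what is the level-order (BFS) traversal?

Tree insertion order: [47, 22, 6, 39, 44, 8, 48, 25, 12]
Tree (level-order array): [47, 22, 48, 6, 39, None, None, None, 8, 25, 44, None, 12]
BFS from the root, enqueuing left then right child of each popped node:
  queue [47] -> pop 47, enqueue [22, 48], visited so far: [47]
  queue [22, 48] -> pop 22, enqueue [6, 39], visited so far: [47, 22]
  queue [48, 6, 39] -> pop 48, enqueue [none], visited so far: [47, 22, 48]
  queue [6, 39] -> pop 6, enqueue [8], visited so far: [47, 22, 48, 6]
  queue [39, 8] -> pop 39, enqueue [25, 44], visited so far: [47, 22, 48, 6, 39]
  queue [8, 25, 44] -> pop 8, enqueue [12], visited so far: [47, 22, 48, 6, 39, 8]
  queue [25, 44, 12] -> pop 25, enqueue [none], visited so far: [47, 22, 48, 6, 39, 8, 25]
  queue [44, 12] -> pop 44, enqueue [none], visited so far: [47, 22, 48, 6, 39, 8, 25, 44]
  queue [12] -> pop 12, enqueue [none], visited so far: [47, 22, 48, 6, 39, 8, 25, 44, 12]
Result: [47, 22, 48, 6, 39, 8, 25, 44, 12]


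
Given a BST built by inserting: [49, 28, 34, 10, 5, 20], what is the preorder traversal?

Tree insertion order: [49, 28, 34, 10, 5, 20]
Tree (level-order array): [49, 28, None, 10, 34, 5, 20]
Preorder traversal: [49, 28, 10, 5, 20, 34]


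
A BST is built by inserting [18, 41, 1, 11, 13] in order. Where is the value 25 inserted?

Starting tree (level order): [18, 1, 41, None, 11, None, None, None, 13]
Insertion path: 18 -> 41
Result: insert 25 as left child of 41
Final tree (level order): [18, 1, 41, None, 11, 25, None, None, 13]


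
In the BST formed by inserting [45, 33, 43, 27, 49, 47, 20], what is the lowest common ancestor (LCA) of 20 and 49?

Tree insertion order: [45, 33, 43, 27, 49, 47, 20]
Tree (level-order array): [45, 33, 49, 27, 43, 47, None, 20]
In a BST, the LCA of p=20, q=49 is the first node v on the
root-to-leaf path with p <= v <= q (go left if both < v, right if both > v).
Walk from root:
  at 45: 20 <= 45 <= 49, this is the LCA
LCA = 45


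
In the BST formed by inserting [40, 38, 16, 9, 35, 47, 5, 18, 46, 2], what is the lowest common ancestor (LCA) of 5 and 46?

Tree insertion order: [40, 38, 16, 9, 35, 47, 5, 18, 46, 2]
Tree (level-order array): [40, 38, 47, 16, None, 46, None, 9, 35, None, None, 5, None, 18, None, 2]
In a BST, the LCA of p=5, q=46 is the first node v on the
root-to-leaf path with p <= v <= q (go left if both < v, right if both > v).
Walk from root:
  at 40: 5 <= 40 <= 46, this is the LCA
LCA = 40


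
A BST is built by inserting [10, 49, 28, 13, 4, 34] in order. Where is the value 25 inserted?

Starting tree (level order): [10, 4, 49, None, None, 28, None, 13, 34]
Insertion path: 10 -> 49 -> 28 -> 13
Result: insert 25 as right child of 13
Final tree (level order): [10, 4, 49, None, None, 28, None, 13, 34, None, 25]


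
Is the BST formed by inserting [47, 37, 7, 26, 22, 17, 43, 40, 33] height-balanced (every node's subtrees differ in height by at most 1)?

Tree (level-order array): [47, 37, None, 7, 43, None, 26, 40, None, 22, 33, None, None, 17]
Definition: a tree is height-balanced if, at every node, |h(left) - h(right)| <= 1 (empty subtree has height -1).
Bottom-up per-node check:
  node 17: h_left=-1, h_right=-1, diff=0 [OK], height=0
  node 22: h_left=0, h_right=-1, diff=1 [OK], height=1
  node 33: h_left=-1, h_right=-1, diff=0 [OK], height=0
  node 26: h_left=1, h_right=0, diff=1 [OK], height=2
  node 7: h_left=-1, h_right=2, diff=3 [FAIL (|-1-2|=3 > 1)], height=3
  node 40: h_left=-1, h_right=-1, diff=0 [OK], height=0
  node 43: h_left=0, h_right=-1, diff=1 [OK], height=1
  node 37: h_left=3, h_right=1, diff=2 [FAIL (|3-1|=2 > 1)], height=4
  node 47: h_left=4, h_right=-1, diff=5 [FAIL (|4--1|=5 > 1)], height=5
Node 7 violates the condition: |-1 - 2| = 3 > 1.
Result: Not balanced


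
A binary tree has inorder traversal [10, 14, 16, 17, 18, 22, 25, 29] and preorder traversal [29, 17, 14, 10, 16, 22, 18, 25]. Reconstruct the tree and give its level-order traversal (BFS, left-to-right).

Inorder:  [10, 14, 16, 17, 18, 22, 25, 29]
Preorder: [29, 17, 14, 10, 16, 22, 18, 25]
Algorithm: preorder visits root first, so consume preorder in order;
for each root, split the current inorder slice at that value into
left-subtree inorder and right-subtree inorder, then recurse.
Recursive splits:
  root=29; inorder splits into left=[10, 14, 16, 17, 18, 22, 25], right=[]
  root=17; inorder splits into left=[10, 14, 16], right=[18, 22, 25]
  root=14; inorder splits into left=[10], right=[16]
  root=10; inorder splits into left=[], right=[]
  root=16; inorder splits into left=[], right=[]
  root=22; inorder splits into left=[18], right=[25]
  root=18; inorder splits into left=[], right=[]
  root=25; inorder splits into left=[], right=[]
Reconstructed level-order: [29, 17, 14, 22, 10, 16, 18, 25]


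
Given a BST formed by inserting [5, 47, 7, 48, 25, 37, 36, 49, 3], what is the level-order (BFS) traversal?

Tree insertion order: [5, 47, 7, 48, 25, 37, 36, 49, 3]
Tree (level-order array): [5, 3, 47, None, None, 7, 48, None, 25, None, 49, None, 37, None, None, 36]
BFS from the root, enqueuing left then right child of each popped node:
  queue [5] -> pop 5, enqueue [3, 47], visited so far: [5]
  queue [3, 47] -> pop 3, enqueue [none], visited so far: [5, 3]
  queue [47] -> pop 47, enqueue [7, 48], visited so far: [5, 3, 47]
  queue [7, 48] -> pop 7, enqueue [25], visited so far: [5, 3, 47, 7]
  queue [48, 25] -> pop 48, enqueue [49], visited so far: [5, 3, 47, 7, 48]
  queue [25, 49] -> pop 25, enqueue [37], visited so far: [5, 3, 47, 7, 48, 25]
  queue [49, 37] -> pop 49, enqueue [none], visited so far: [5, 3, 47, 7, 48, 25, 49]
  queue [37] -> pop 37, enqueue [36], visited so far: [5, 3, 47, 7, 48, 25, 49, 37]
  queue [36] -> pop 36, enqueue [none], visited so far: [5, 3, 47, 7, 48, 25, 49, 37, 36]
Result: [5, 3, 47, 7, 48, 25, 49, 37, 36]


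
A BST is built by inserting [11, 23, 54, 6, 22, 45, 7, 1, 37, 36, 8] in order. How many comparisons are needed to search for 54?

Search path for 54: 11 -> 23 -> 54
Found: True
Comparisons: 3


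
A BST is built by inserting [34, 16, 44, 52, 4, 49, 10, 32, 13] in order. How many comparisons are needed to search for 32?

Search path for 32: 34 -> 16 -> 32
Found: True
Comparisons: 3


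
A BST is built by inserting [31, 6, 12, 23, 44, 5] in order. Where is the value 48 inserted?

Starting tree (level order): [31, 6, 44, 5, 12, None, None, None, None, None, 23]
Insertion path: 31 -> 44
Result: insert 48 as right child of 44
Final tree (level order): [31, 6, 44, 5, 12, None, 48, None, None, None, 23]


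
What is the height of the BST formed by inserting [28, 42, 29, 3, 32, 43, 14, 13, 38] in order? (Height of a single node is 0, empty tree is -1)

Insertion order: [28, 42, 29, 3, 32, 43, 14, 13, 38]
Tree (level-order array): [28, 3, 42, None, 14, 29, 43, 13, None, None, 32, None, None, None, None, None, 38]
Compute height bottom-up (empty subtree = -1):
  height(13) = 1 + max(-1, -1) = 0
  height(14) = 1 + max(0, -1) = 1
  height(3) = 1 + max(-1, 1) = 2
  height(38) = 1 + max(-1, -1) = 0
  height(32) = 1 + max(-1, 0) = 1
  height(29) = 1 + max(-1, 1) = 2
  height(43) = 1 + max(-1, -1) = 0
  height(42) = 1 + max(2, 0) = 3
  height(28) = 1 + max(2, 3) = 4
Height = 4


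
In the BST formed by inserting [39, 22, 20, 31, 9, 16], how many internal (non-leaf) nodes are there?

Tree built from: [39, 22, 20, 31, 9, 16]
Tree (level-order array): [39, 22, None, 20, 31, 9, None, None, None, None, 16]
Rule: An internal node has at least one child.
Per-node child counts:
  node 39: 1 child(ren)
  node 22: 2 child(ren)
  node 20: 1 child(ren)
  node 9: 1 child(ren)
  node 16: 0 child(ren)
  node 31: 0 child(ren)
Matching nodes: [39, 22, 20, 9]
Count of internal (non-leaf) nodes: 4


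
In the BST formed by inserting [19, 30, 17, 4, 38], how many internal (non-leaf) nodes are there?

Tree built from: [19, 30, 17, 4, 38]
Tree (level-order array): [19, 17, 30, 4, None, None, 38]
Rule: An internal node has at least one child.
Per-node child counts:
  node 19: 2 child(ren)
  node 17: 1 child(ren)
  node 4: 0 child(ren)
  node 30: 1 child(ren)
  node 38: 0 child(ren)
Matching nodes: [19, 17, 30]
Count of internal (non-leaf) nodes: 3


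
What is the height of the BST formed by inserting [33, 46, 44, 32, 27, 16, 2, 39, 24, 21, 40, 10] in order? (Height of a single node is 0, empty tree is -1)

Insertion order: [33, 46, 44, 32, 27, 16, 2, 39, 24, 21, 40, 10]
Tree (level-order array): [33, 32, 46, 27, None, 44, None, 16, None, 39, None, 2, 24, None, 40, None, 10, 21]
Compute height bottom-up (empty subtree = -1):
  height(10) = 1 + max(-1, -1) = 0
  height(2) = 1 + max(-1, 0) = 1
  height(21) = 1 + max(-1, -1) = 0
  height(24) = 1 + max(0, -1) = 1
  height(16) = 1 + max(1, 1) = 2
  height(27) = 1 + max(2, -1) = 3
  height(32) = 1 + max(3, -1) = 4
  height(40) = 1 + max(-1, -1) = 0
  height(39) = 1 + max(-1, 0) = 1
  height(44) = 1 + max(1, -1) = 2
  height(46) = 1 + max(2, -1) = 3
  height(33) = 1 + max(4, 3) = 5
Height = 5


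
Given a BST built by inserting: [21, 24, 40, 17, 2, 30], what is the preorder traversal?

Tree insertion order: [21, 24, 40, 17, 2, 30]
Tree (level-order array): [21, 17, 24, 2, None, None, 40, None, None, 30]
Preorder traversal: [21, 17, 2, 24, 40, 30]


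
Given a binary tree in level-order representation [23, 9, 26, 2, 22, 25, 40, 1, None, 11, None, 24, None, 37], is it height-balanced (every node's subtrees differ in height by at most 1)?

Tree (level-order array): [23, 9, 26, 2, 22, 25, 40, 1, None, 11, None, 24, None, 37]
Definition: a tree is height-balanced if, at every node, |h(left) - h(right)| <= 1 (empty subtree has height -1).
Bottom-up per-node check:
  node 1: h_left=-1, h_right=-1, diff=0 [OK], height=0
  node 2: h_left=0, h_right=-1, diff=1 [OK], height=1
  node 11: h_left=-1, h_right=-1, diff=0 [OK], height=0
  node 22: h_left=0, h_right=-1, diff=1 [OK], height=1
  node 9: h_left=1, h_right=1, diff=0 [OK], height=2
  node 24: h_left=-1, h_right=-1, diff=0 [OK], height=0
  node 25: h_left=0, h_right=-1, diff=1 [OK], height=1
  node 37: h_left=-1, h_right=-1, diff=0 [OK], height=0
  node 40: h_left=0, h_right=-1, diff=1 [OK], height=1
  node 26: h_left=1, h_right=1, diff=0 [OK], height=2
  node 23: h_left=2, h_right=2, diff=0 [OK], height=3
All nodes satisfy the balance condition.
Result: Balanced


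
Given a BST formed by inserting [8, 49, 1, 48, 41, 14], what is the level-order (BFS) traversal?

Tree insertion order: [8, 49, 1, 48, 41, 14]
Tree (level-order array): [8, 1, 49, None, None, 48, None, 41, None, 14]
BFS from the root, enqueuing left then right child of each popped node:
  queue [8] -> pop 8, enqueue [1, 49], visited so far: [8]
  queue [1, 49] -> pop 1, enqueue [none], visited so far: [8, 1]
  queue [49] -> pop 49, enqueue [48], visited so far: [8, 1, 49]
  queue [48] -> pop 48, enqueue [41], visited so far: [8, 1, 49, 48]
  queue [41] -> pop 41, enqueue [14], visited so far: [8, 1, 49, 48, 41]
  queue [14] -> pop 14, enqueue [none], visited so far: [8, 1, 49, 48, 41, 14]
Result: [8, 1, 49, 48, 41, 14]


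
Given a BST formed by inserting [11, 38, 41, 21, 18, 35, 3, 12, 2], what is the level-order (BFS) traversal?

Tree insertion order: [11, 38, 41, 21, 18, 35, 3, 12, 2]
Tree (level-order array): [11, 3, 38, 2, None, 21, 41, None, None, 18, 35, None, None, 12]
BFS from the root, enqueuing left then right child of each popped node:
  queue [11] -> pop 11, enqueue [3, 38], visited so far: [11]
  queue [3, 38] -> pop 3, enqueue [2], visited so far: [11, 3]
  queue [38, 2] -> pop 38, enqueue [21, 41], visited so far: [11, 3, 38]
  queue [2, 21, 41] -> pop 2, enqueue [none], visited so far: [11, 3, 38, 2]
  queue [21, 41] -> pop 21, enqueue [18, 35], visited so far: [11, 3, 38, 2, 21]
  queue [41, 18, 35] -> pop 41, enqueue [none], visited so far: [11, 3, 38, 2, 21, 41]
  queue [18, 35] -> pop 18, enqueue [12], visited so far: [11, 3, 38, 2, 21, 41, 18]
  queue [35, 12] -> pop 35, enqueue [none], visited so far: [11, 3, 38, 2, 21, 41, 18, 35]
  queue [12] -> pop 12, enqueue [none], visited so far: [11, 3, 38, 2, 21, 41, 18, 35, 12]
Result: [11, 3, 38, 2, 21, 41, 18, 35, 12]


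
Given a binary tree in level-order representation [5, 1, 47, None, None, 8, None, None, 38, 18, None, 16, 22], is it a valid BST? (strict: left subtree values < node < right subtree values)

Level-order array: [5, 1, 47, None, None, 8, None, None, 38, 18, None, 16, 22]
Validate using subtree bounds (lo, hi): at each node, require lo < value < hi,
then recurse left with hi=value and right with lo=value.
Preorder trace (stopping at first violation):
  at node 5 with bounds (-inf, +inf): OK
  at node 1 with bounds (-inf, 5): OK
  at node 47 with bounds (5, +inf): OK
  at node 8 with bounds (5, 47): OK
  at node 38 with bounds (8, 47): OK
  at node 18 with bounds (8, 38): OK
  at node 16 with bounds (8, 18): OK
  at node 22 with bounds (18, 38): OK
No violation found at any node.
Result: Valid BST


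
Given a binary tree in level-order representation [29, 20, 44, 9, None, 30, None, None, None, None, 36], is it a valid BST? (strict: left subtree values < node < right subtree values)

Level-order array: [29, 20, 44, 9, None, 30, None, None, None, None, 36]
Validate using subtree bounds (lo, hi): at each node, require lo < value < hi,
then recurse left with hi=value and right with lo=value.
Preorder trace (stopping at first violation):
  at node 29 with bounds (-inf, +inf): OK
  at node 20 with bounds (-inf, 29): OK
  at node 9 with bounds (-inf, 20): OK
  at node 44 with bounds (29, +inf): OK
  at node 30 with bounds (29, 44): OK
  at node 36 with bounds (30, 44): OK
No violation found at any node.
Result: Valid BST
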